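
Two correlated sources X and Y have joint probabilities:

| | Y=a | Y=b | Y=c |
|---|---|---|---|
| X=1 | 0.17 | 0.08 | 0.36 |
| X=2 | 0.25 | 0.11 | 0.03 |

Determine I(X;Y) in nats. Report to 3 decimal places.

0.150 nats

Marginals: p(X) = (0.6100, 0.3900), p(Y) = (0.4200, 0.1900, 0.3900).
I(X;Y) = Σ p(x,y)·ln[p(x,y)/(p(x)p(y))].
  (1,a): 0.17·ln(0.6635) = -0.0697
  (1,b): 0.08·ln(0.6903) = -0.0297
  (1,c): 0.36·ln(1.5132) = 0.1491
  (2,a): 0.25·ln(1.5263) = 0.1057
  (2,b): 0.11·ln(1.4845) = 0.0435
  (2,c): 0.03·ln(0.1972) = -0.0487
Sum = 0.150 nats.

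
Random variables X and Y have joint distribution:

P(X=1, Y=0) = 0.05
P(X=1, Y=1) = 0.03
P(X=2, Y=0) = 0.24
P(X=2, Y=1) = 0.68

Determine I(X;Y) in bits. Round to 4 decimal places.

Marginals: p(X) = (0.0800, 0.9200), p(Y) = (0.2900, 0.7100).
I(X;Y) = Σ p(x,y)·log₂[p(x,y)/(p(x)p(y))].
  (1,0): 0.05·log₂(2.1552) = 0.05539
  (1,1): 0.03·log₂(0.5282) = -0.02763
  (2,0): 0.24·log₂(0.8996) = -0.03665
  (2,1): 0.68·log₂(1.0410) = 0.03945
Sum = 0.0306 bits.

0.0306 bits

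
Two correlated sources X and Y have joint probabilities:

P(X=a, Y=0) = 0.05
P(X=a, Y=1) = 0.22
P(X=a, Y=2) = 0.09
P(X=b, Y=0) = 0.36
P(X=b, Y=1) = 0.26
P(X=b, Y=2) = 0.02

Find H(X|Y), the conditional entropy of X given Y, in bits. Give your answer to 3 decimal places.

Marginals: p(X) = (0.3600, 0.6400), p(Y) = (0.4100, 0.4800, 0.1100).
H(X|Y) = Σ p(Y) · H(X|Y=·).
  Y=0: p=0.4100, H(X|Y=0) = 0.5349
  Y=1: p=0.4800, H(X|Y=1) = 0.9950
  Y=2: p=0.1100, H(X|Y=2) = 0.6840
Weighted sum = 0.772 bits.

0.772 bits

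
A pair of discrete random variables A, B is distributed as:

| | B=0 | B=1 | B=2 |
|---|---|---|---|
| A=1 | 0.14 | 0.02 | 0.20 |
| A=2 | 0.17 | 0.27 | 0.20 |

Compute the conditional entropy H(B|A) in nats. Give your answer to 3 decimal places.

Marginals: p(A) = (0.3600, 0.6400), p(B) = (0.3100, 0.2900, 0.4000).
H(B|A) = Σ p(A) · H(B|A=·).
  A=1: p=0.3600, H(B|A=1) = 0.8544
  A=2: p=0.6400, H(B|A=2) = 1.0797
Weighted sum = 0.999 nats.

0.999 nats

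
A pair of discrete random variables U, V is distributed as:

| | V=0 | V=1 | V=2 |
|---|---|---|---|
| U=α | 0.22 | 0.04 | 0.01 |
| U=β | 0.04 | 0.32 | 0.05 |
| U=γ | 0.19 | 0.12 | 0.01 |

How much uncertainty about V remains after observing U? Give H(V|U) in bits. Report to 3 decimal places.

Marginals: p(U) = (0.2700, 0.4100, 0.3200), p(V) = (0.4500, 0.4800, 0.0700).
H(V|U) = Σ p(U) · H(V|U=·).
  U=α: p=0.2700, H(V|U=α) = 0.8250
  U=β: p=0.4100, H(V|U=β) = 0.9768
  U=γ: p=0.3200, H(V|U=γ) = 1.1334
Weighted sum = 0.986 bits.

0.986 bits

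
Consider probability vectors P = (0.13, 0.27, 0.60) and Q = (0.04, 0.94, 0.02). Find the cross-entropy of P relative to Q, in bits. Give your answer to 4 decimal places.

H(P,Q) = −Σ p·log₂ q.
  −0.13·log₂(0.04) = 0.60370
  −0.27·log₂(0.94) = 0.02410
  −0.60·log₂(0.02) = 3.38631
H(P,Q) = 4.0141 bits.

4.0141 bits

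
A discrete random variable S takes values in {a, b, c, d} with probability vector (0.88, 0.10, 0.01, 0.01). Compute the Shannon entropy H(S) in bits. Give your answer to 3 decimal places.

H(S) = −Σ p·log₂ p.
  −(0.88)·log₂(0.88) = 0.1623
  −(0.10)·log₂(0.10) = 0.3322
  −(0.01)·log₂(0.01) = 0.0664
  −(0.01)·log₂(0.01) = 0.0664
Sum: 0.1623 + 0.3322 + 0.0664 + 0.0664 = 0.627 bits.

0.627 bits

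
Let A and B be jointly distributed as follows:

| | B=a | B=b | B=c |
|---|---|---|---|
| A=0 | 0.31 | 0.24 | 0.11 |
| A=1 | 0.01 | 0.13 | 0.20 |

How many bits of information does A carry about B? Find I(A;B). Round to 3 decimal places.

Marginals: p(A) = (0.6600, 0.3400), p(B) = (0.3200, 0.3700, 0.3100).
I(A;B) = H(A) + H(B) − H(A,B).
H(A) = 0.9248, H(B) = 1.5806, H(A,B) = 2.2817.
I(A;B) = 0.9248 + 1.5806 − 2.2817 = 0.224 bits.

0.224 bits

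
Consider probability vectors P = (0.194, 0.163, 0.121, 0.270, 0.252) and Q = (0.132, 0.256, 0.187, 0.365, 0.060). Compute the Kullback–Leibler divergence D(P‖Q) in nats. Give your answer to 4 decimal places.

D(P‖Q) = Σ p·ln(p/q).
  0.194·ln(0.194/0.132) = 0.07470
  0.163·ln(0.163/0.256) = -0.07358
  0.121·ln(0.121/0.187) = -0.05267
  0.270·ln(0.270/0.365) = -0.08140
  0.252·ln(0.252/0.060) = 0.36164
D(P‖Q) = 0.2287 nats.

0.2287 nats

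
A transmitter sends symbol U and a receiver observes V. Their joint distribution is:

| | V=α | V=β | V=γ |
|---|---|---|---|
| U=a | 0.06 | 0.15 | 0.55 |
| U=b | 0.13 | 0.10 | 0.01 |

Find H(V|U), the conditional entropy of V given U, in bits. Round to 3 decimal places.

Chain rule: H(V|U) = H(U,V) − H(U).
Marginals: p(U) = (0.7600, 0.2400), p(V) = (0.1900, 0.2500, 0.5600).
H(U,V) = 1.9097 bits; H(U) = 0.7950 bits.
H(V|U) = 1.9097 − 0.7950 = 1.115 bits.

1.115 bits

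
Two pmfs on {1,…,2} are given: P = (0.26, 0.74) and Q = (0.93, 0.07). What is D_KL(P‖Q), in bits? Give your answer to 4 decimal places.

2.0395 bits

D(P‖Q) = Σ p·log₂(p/q).
  0.26·log₂(0.26/0.93) = -0.47807
  0.74·log₂(0.74/0.07) = 2.51755
D(P‖Q) = 2.0395 bits.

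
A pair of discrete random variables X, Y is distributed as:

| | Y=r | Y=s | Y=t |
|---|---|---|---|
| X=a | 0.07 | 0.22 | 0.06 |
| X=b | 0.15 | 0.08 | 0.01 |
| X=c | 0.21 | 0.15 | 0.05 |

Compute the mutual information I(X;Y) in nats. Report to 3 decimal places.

0.069 nats

Marginals: p(X) = (0.3500, 0.2400, 0.4100), p(Y) = (0.4300, 0.4500, 0.1200).
I(X;Y) = Σ p(x,y)·ln[p(x,y)/(p(x)p(y))].
  (a,r): 0.07·ln(0.4651) = -0.0536
  (a,s): 0.22·ln(1.3968) = 0.0735
  (a,t): 0.06·ln(1.4286) = 0.0214
  (b,r): 0.15·ln(1.4535) = 0.0561
  (b,s): 0.08·ln(0.7407) = -0.0240
  (b,t): 0.01·ln(0.3472) = -0.0106
  (c,r): 0.21·ln(1.1912) = 0.0367
  (c,s): 0.15·ln(0.8130) = -0.0311
  (c,t): 0.05·ln(1.0163) = 0.0008
Sum = 0.069 nats.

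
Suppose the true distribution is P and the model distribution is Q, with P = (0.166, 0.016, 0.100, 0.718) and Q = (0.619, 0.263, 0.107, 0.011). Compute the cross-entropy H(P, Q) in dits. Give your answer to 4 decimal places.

H(P,Q) = −Σ p·log₁₀ q.
  −0.166·log₁₀(0.619) = 0.03458
  −0.016·log₁₀(0.263) = 0.00928
  −0.100·log₁₀(0.107) = 0.09706
  −0.718·log₁₀(0.011) = 1.40628
H(P,Q) = 1.5472 dits.

1.5472 dits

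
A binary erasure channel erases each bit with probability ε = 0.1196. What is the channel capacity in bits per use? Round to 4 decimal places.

0.8804 bits

Binary erasure channel: capacity C = 1 − ε.
C = 1 − 0.1196 = 0.8804 bits per channel use.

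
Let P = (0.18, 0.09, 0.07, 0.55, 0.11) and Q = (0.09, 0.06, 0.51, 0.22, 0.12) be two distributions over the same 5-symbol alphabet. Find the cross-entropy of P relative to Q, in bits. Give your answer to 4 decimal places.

2.5965 bits

H(P,Q) = −Σ p·log₂ q.
  −0.18·log₂(0.09) = 0.62531
  −0.09·log₂(0.06) = 0.36530
  −0.07·log₂(0.51) = 0.06800
  −0.55·log₂(0.22) = 1.20143
  −0.11·log₂(0.12) = 0.33648
H(P,Q) = 2.5965 bits.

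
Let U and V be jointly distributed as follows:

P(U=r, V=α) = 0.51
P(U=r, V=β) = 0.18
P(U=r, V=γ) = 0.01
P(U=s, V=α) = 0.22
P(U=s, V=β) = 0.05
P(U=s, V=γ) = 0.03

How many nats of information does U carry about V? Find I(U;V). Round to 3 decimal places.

Marginals: p(U) = (0.7000, 0.3000), p(V) = (0.7300, 0.2300, 0.0400).
I(U;V) = H(U) + H(V) − H(U,V).
H(U) = 0.6109, H(V) = 0.6965, H(U,V) = 1.2862.
I(U;V) = 0.6109 + 0.6965 − 1.2862 = 0.021 nats.

0.021 nats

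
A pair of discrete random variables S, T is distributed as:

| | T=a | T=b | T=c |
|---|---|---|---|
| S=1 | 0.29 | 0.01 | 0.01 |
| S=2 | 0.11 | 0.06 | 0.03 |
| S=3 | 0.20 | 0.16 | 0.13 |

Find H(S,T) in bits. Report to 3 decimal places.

H(S,T) = −Σ p(x,y)·log₂ p(x,y) over all 9 cells.
  cell (1,a): −0.29·log₂0.29 = 0.5179
  cell (1,b): −0.01·log₂0.01 = 0.0664
  cell (1,c): −0.01·log₂0.01 = 0.0664
  cell (2,a): −0.11·log₂0.11 = 0.3503
  cell (2,b): −0.06·log₂0.06 = 0.2435
  cell (2,c): −0.03·log₂0.03 = 0.1518
  cell (3,a): −0.20·log₂0.20 = 0.4644
  cell (3,b): −0.16·log₂0.16 = 0.4230
  cell (3,c): −0.13·log₂0.13 = 0.3826
Sum = 2.666 bits.

2.666 bits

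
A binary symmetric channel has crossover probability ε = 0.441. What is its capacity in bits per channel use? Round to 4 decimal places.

Binary symmetric channel: C = 1 − h₂(ε) where h₂ is the binary entropy function.
h₂(0.441) = −0.441·log₂0.441 − 0.559·log₂0.559 = 0.9899.
C = 1 − 0.9899 = 0.0101 bits per channel use.

0.0101 bits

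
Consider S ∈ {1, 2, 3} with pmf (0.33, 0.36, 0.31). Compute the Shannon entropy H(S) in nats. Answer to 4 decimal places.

H(S) = −Σ p·ln p.
  −(0.33)·ln(0.33) = 0.36586
  −(0.36)·ln(0.36) = 0.36779
  −(0.31)·ln(0.31) = 0.36307
Sum: 0.36586 + 0.36779 + 0.36307 = 1.0967 nats.

1.0967 nats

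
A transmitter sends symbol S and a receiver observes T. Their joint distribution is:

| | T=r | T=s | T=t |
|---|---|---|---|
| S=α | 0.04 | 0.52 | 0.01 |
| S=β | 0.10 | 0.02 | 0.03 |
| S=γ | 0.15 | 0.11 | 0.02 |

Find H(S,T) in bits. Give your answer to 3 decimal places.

2.213 bits

H(S,T) = −Σ p(x,y)·log₂ p(x,y) over all 9 cells.
  cell (α,r): −0.04·log₂0.04 = 0.1858
  cell (α,s): −0.52·log₂0.52 = 0.4906
  cell (α,t): −0.01·log₂0.01 = 0.0664
  cell (β,r): −0.10·log₂0.10 = 0.3322
  cell (β,s): −0.02·log₂0.02 = 0.1129
  cell (β,t): −0.03·log₂0.03 = 0.1518
  cell (γ,r): −0.15·log₂0.15 = 0.4105
  cell (γ,s): −0.11·log₂0.11 = 0.3503
  cell (γ,t): −0.02·log₂0.02 = 0.1129
Sum = 2.213 bits.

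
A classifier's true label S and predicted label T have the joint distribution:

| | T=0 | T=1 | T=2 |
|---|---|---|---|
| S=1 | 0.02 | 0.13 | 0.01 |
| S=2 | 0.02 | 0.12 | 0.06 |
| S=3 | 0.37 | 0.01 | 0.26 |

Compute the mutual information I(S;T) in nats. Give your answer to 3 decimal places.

Marginals: p(S) = (0.1600, 0.2000, 0.6400), p(T) = (0.4100, 0.2600, 0.3300).
I(S;T) = H(S) + H(T) − H(S,T).
H(S) = 0.9007, H(T) = 1.0817, H(S,T) = 1.6552.
I(S;T) = 0.9007 + 1.0817 − 1.6552 = 0.327 nats.

0.327 nats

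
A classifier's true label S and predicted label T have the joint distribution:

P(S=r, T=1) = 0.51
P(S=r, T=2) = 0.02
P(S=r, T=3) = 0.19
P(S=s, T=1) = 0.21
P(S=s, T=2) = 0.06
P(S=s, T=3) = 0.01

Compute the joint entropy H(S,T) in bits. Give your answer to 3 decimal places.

1.846 bits

H(S,T) = −Σ p(x,y)·log₂ p(x,y) over all 6 cells.
  cell (r,1): −0.51·log₂0.51 = 0.4954
  cell (r,2): −0.02·log₂0.02 = 0.1129
  cell (r,3): −0.19·log₂0.19 = 0.4552
  cell (s,1): −0.21·log₂0.21 = 0.4728
  cell (s,2): −0.06·log₂0.06 = 0.2435
  cell (s,3): −0.01·log₂0.01 = 0.0664
Sum = 1.846 bits.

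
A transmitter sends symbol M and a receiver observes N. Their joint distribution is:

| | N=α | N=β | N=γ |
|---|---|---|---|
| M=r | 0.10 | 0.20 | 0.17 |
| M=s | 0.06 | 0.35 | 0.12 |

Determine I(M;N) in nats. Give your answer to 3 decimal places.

Marginals: p(M) = (0.4700, 0.5300), p(N) = (0.1600, 0.5500, 0.2900).
I(M;N) = H(M) + H(N) − H(M,N).
H(M) = 0.6913, H(N) = 0.9810, H(M,N) = 1.6441.
I(M;N) = 0.6913 + 0.9810 − 1.6441 = 0.028 nats.

0.028 nats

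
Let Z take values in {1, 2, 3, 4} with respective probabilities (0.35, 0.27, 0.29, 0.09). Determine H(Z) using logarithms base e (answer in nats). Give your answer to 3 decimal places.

1.297 nats

H(Z) = −Σ p·ln p.
  −(0.35)·ln(0.35) = 0.3674
  −(0.27)·ln(0.27) = 0.3535
  −(0.29)·ln(0.29) = 0.3590
  −(0.09)·ln(0.09) = 0.2167
Sum: 0.3674 + 0.3535 + 0.3590 + 0.2167 = 1.297 nats.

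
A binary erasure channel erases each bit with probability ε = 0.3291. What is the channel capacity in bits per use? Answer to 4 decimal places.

Binary erasure channel: capacity C = 1 − ε.
C = 1 − 0.3291 = 0.6709 bits per channel use.

0.6709 bits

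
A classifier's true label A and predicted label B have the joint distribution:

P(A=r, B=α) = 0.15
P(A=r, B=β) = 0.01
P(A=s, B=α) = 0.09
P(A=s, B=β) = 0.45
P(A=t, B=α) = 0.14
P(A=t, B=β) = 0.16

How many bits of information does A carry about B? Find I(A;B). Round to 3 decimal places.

Marginals: p(A) = (0.1600, 0.5400, 0.3000), p(B) = (0.3800, 0.6200).
I(A;B) = Σ p(x,y)·log₂[p(x,y)/(p(x)p(y))].
  (r,α): 0.15·log₂(2.4671) = 0.1954
  (r,β): 0.01·log₂(0.1008) = -0.0331
  (s,α): 0.09·log₂(0.4386) = -0.1070
  (s,β): 0.45·log₂(1.3441) = 0.1920
  (t,α): 0.14·log₂(1.2281) = 0.0415
  (t,β): 0.16·log₂(0.8602) = -0.0348
Sum = 0.254 bits.

0.254 bits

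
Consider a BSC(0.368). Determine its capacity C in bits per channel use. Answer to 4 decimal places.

Binary symmetric channel: C = 1 − h₂(ε) where h₂ is the binary entropy function.
h₂(0.368) = −0.368·log₂0.368 − 0.632·log₂0.632 = 0.9491.
C = 1 − 0.9491 = 0.0509 bits per channel use.

0.0509 bits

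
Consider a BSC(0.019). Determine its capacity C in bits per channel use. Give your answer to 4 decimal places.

0.8642 bits

Binary symmetric channel: C = 1 − h₂(ε) where h₂ is the binary entropy function.
h₂(0.019) = −0.019·log₂0.019 − 0.981·log₂0.981 = 0.1358.
C = 1 − 0.1358 = 0.8642 bits per channel use.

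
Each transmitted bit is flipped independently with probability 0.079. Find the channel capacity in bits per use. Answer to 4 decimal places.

0.6014 bits

Binary symmetric channel: C = 1 − h₂(ε) where h₂ is the binary entropy function.
h₂(0.079) = −0.079·log₂0.079 − 0.921·log₂0.921 = 0.3986.
C = 1 − 0.3986 = 0.6014 bits per channel use.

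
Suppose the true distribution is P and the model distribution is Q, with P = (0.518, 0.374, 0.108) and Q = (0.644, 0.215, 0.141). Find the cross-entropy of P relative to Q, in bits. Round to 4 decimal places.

1.4635 bits

H(P,Q) = −Σ p·log₂ q.
  −0.518·log₂(0.644) = 0.32886
  −0.374·log₂(0.215) = 0.82938
  −0.108·log₂(0.141) = 0.30523
H(P,Q) = 1.4635 bits.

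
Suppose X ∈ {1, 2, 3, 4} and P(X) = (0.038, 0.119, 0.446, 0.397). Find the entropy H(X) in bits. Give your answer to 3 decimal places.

1.593 bits

H(X) = −Σ p·log₂ p.
  −(0.038)·log₂(0.038) = 0.1793
  −(0.119)·log₂(0.119) = 0.3654
  −(0.446)·log₂(0.446) = 0.5195
  −(0.397)·log₂(0.397) = 0.5291
Sum: 0.1793 + 0.3654 + 0.5195 + 0.5291 = 1.593 bits.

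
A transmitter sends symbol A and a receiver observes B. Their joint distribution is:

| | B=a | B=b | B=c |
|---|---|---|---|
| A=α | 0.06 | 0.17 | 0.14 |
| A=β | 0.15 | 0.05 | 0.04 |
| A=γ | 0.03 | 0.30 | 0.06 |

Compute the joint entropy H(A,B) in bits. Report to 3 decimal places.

2.804 bits

H(A,B) = −Σ p(x,y)·log₂ p(x,y) over all 9 cells.
  cell (α,a): −0.06·log₂0.06 = 0.2435
  cell (α,b): −0.17·log₂0.17 = 0.4346
  cell (α,c): −0.14·log₂0.14 = 0.3971
  cell (β,a): −0.15·log₂0.15 = 0.4105
  cell (β,b): −0.05·log₂0.05 = 0.2161
  cell (β,c): −0.04·log₂0.04 = 0.1858
  cell (γ,a): −0.03·log₂0.03 = 0.1518
  cell (γ,b): −0.30·log₂0.30 = 0.5211
  cell (γ,c): −0.06·log₂0.06 = 0.2435
Sum = 2.804 bits.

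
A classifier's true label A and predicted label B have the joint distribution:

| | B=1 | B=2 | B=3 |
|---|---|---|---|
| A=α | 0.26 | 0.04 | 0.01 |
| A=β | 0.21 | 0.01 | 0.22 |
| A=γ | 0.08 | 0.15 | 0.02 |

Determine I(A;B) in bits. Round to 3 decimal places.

0.391 bits

Marginals: p(A) = (0.3100, 0.4400, 0.2500), p(B) = (0.5500, 0.2000, 0.2500).
I(A;B) = H(A) + H(B) − H(A,B).
H(A) = 1.5449, H(B) = 1.4388, H(A,B) = 2.5922.
I(A;B) = 1.5449 + 1.4388 − 2.5922 = 0.391 bits.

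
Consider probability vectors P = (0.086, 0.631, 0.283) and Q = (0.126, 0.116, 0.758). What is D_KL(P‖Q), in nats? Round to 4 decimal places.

0.7571 nats

D(P‖Q) = Σ p·ln(p/q).
  0.086·ln(0.086/0.126) = -0.03285
  0.631·ln(0.631/0.116) = 1.06873
  0.283·ln(0.283/0.758) = -0.27882
D(P‖Q) = 0.7571 nats.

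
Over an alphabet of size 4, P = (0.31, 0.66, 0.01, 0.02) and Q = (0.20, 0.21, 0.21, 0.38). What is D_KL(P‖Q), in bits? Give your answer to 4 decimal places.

D(P‖Q) = Σ p·log₂(p/q).
  0.31·log₂(0.31/0.20) = 0.19600
  0.66·log₂(0.66/0.21) = 1.09037
  0.01·log₂(0.01/0.21) = -0.04392
  0.02·log₂(0.02/0.38) = -0.08496
D(P‖Q) = 1.1575 bits.

1.1575 bits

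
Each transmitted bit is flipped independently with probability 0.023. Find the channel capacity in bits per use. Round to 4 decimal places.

0.8420 bits

Binary symmetric channel: C = 1 − h₂(ε) where h₂ is the binary entropy function.
h₂(0.023) = −0.023·log₂0.023 − 0.977·log₂0.977 = 0.1580.
C = 1 − 0.1580 = 0.8420 bits per channel use.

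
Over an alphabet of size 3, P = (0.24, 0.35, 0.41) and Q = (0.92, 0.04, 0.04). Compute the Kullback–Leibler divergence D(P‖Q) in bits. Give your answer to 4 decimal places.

D(P‖Q) = Σ p·log₂(p/q).
  0.24·log₂(0.24/0.92) = -0.46526
  0.35·log₂(0.35/0.04) = 1.09525
  0.41·log₂(0.41/0.04) = 1.37660
D(P‖Q) = 2.0066 bits.

2.0066 bits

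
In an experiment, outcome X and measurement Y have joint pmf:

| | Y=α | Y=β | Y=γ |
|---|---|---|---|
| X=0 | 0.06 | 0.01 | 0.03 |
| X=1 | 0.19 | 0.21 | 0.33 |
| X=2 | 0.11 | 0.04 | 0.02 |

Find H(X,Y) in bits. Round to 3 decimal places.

H(X,Y) = −Σ p(x,y)·log₂ p(x,y) over all 9 cells.
  cell (0,α): −0.06·log₂0.06 = 0.2435
  cell (0,β): −0.01·log₂0.01 = 0.0664
  cell (0,γ): −0.03·log₂0.03 = 0.1518
  cell (1,α): −0.19·log₂0.19 = 0.4552
  cell (1,β): −0.21·log₂0.21 = 0.4728
  cell (1,γ): −0.33·log₂0.33 = 0.5278
  cell (2,α): −0.11·log₂0.11 = 0.3503
  cell (2,β): −0.04·log₂0.04 = 0.1858
  cell (2,γ): −0.02·log₂0.02 = 0.1129
Sum = 2.567 bits.

2.567 bits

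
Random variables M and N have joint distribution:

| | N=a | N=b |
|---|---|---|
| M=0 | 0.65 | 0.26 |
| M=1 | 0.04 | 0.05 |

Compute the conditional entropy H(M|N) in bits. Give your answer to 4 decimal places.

0.4179 bits

Marginals: p(M) = (0.9100, 0.0900), p(N) = (0.6900, 0.3100).
H(M|N) = Σ p(N) · H(M|N=·).
  N=a: p=0.6900, H(M|N=a) = 0.3193
  N=b: p=0.3100, H(M|N=b) = 0.6374
Weighted sum = 0.4179 bits.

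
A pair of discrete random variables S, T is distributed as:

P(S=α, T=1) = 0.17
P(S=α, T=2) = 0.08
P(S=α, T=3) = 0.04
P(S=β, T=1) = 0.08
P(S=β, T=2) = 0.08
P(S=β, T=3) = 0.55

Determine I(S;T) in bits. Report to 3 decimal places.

0.272 bits

Marginals: p(S) = (0.2900, 0.7100), p(T) = (0.2500, 0.1600, 0.5900).
I(S;T) = Σ p(x,y)·log₂[p(x,y)/(p(x)p(y))].
  (α,1): 0.17·log₂(2.3448) = 0.2090
  (α,2): 0.08·log₂(1.7241) = 0.0629
  (α,3): 0.04·log₂(0.2338) = -0.0839
  (β,1): 0.08·log₂(0.4507) = -0.0920
  (β,2): 0.08·log₂(0.7042) = -0.0405
  (β,3): 0.55·log₂(1.3130) = 0.2161
Sum = 0.272 bits.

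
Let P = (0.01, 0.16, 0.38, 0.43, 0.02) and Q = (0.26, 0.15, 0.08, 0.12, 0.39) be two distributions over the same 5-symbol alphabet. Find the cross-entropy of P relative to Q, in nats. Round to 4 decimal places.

2.2073 nats

H(P,Q) = −Σ p·ln q.
  −0.01·ln(0.26) = 0.01347
  −0.16·ln(0.15) = 0.30354
  −0.38·ln(0.08) = 0.95978
  −0.43·ln(0.12) = 0.91171
  −0.02·ln(0.39) = 0.01883
H(P,Q) = 2.2073 nats.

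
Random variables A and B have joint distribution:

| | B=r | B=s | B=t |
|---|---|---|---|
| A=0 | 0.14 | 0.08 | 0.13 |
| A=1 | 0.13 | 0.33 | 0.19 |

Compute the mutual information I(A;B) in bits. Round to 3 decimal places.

Marginals: p(A) = (0.3500, 0.6500), p(B) = (0.2700, 0.4100, 0.3200).
I(A;B) = H(A) + H(B) − H(A,B).
H(A) = 0.9341, H(B) = 1.5634, H(A,B) = 2.4370.
I(A;B) = 0.9341 + 1.5634 − 2.4370 = 0.061 bits.

0.061 bits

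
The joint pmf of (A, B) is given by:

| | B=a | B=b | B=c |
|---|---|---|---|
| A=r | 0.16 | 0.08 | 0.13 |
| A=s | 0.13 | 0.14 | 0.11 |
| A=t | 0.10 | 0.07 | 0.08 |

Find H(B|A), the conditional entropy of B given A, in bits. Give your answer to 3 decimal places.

1.558 bits

Chain rule: H(B|A) = H(A,B) − H(A).
Marginals: p(A) = (0.3700, 0.3800, 0.2500), p(B) = (0.3900, 0.2900, 0.3200).
H(A,B) = 3.1195 bits; H(A) = 1.5612 bits.
H(B|A) = 3.1195 − 1.5612 = 1.558 bits.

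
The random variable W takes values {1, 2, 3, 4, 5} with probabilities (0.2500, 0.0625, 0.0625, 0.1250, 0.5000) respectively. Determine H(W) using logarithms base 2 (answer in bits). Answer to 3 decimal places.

1.875 bits

H(W) = −Σ p·log₂ p.
  −(0.2500)·log₂(0.2500) = 0.5000
  −(0.0625)·log₂(0.0625) = 0.2500
  −(0.0625)·log₂(0.0625) = 0.2500
  −(0.1250)·log₂(0.1250) = 0.3750
  −(0.5000)·log₂(0.5000) = 0.5000
Sum: 0.5000 + 0.2500 + 0.2500 + 0.3750 + 0.5000 = 1.875 bits.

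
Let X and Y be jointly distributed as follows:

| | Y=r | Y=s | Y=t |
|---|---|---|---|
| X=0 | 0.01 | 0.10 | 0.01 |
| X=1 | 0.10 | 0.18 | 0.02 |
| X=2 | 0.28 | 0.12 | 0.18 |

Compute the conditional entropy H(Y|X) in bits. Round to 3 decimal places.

Marginals: p(X) = (0.1200, 0.3000, 0.5800), p(Y) = (0.3900, 0.4000, 0.2100).
H(Y|X) = Σ p(X) · H(Y|X=·).
  X=0: p=0.1200, H(Y|X=0) = 0.8167
  X=1: p=0.3000, H(Y|X=1) = 1.2310
  X=2: p=0.5800, H(Y|X=2) = 1.5014
Weighted sum = 1.338 bits.

1.338 bits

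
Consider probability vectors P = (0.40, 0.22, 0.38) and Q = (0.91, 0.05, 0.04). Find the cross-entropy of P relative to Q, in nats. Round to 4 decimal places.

H(P,Q) = −Σ p·ln q.
  −0.40·ln(0.91) = 0.03772
  −0.22·ln(0.05) = 0.65906
  −0.38·ln(0.04) = 1.22317
H(P,Q) = 1.9200 nats.

1.9200 nats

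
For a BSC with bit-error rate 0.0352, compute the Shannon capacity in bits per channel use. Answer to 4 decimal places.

0.7802 bits

Binary symmetric channel: C = 1 − h₂(ε) where h₂ is the binary entropy function.
h₂(0.0352) = −0.0352·log₂0.0352 − 0.9648·log₂0.9648 = 0.2198.
C = 1 − 0.2198 = 0.7802 bits per channel use.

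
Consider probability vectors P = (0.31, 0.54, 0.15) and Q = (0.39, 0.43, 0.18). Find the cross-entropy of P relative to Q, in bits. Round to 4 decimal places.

1.4497 bits

H(P,Q) = −Σ p·log₂ q.
  −0.31·log₂(0.39) = 0.42112
  −0.54·log₂(0.43) = 0.65750
  −0.15·log₂(0.18) = 0.37109
H(P,Q) = 1.4497 bits.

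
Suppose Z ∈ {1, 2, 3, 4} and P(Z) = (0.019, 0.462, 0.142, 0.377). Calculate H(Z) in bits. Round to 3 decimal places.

1.554 bits

H(Z) = −Σ p·log₂ p.
  −(0.019)·log₂(0.019) = 0.1086
  −(0.462)·log₂(0.462) = 0.5147
  −(0.142)·log₂(0.142) = 0.3999
  −(0.377)·log₂(0.377) = 0.5306
Sum: 0.1086 + 0.5147 + 0.3999 + 0.5306 = 1.554 bits.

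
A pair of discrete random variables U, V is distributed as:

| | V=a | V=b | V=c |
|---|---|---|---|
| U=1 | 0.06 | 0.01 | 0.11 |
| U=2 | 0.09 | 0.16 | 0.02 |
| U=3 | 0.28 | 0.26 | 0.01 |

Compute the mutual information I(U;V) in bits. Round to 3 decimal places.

Marginals: p(U) = (0.1800, 0.2700, 0.5500), p(V) = (0.4300, 0.4300, 0.1400).
I(U;V) = Σ p(x,y)·log₂[p(x,y)/(p(x)p(y))].
  (1,a): 0.06·log₂(0.7752) = -0.0220
  (1,b): 0.01·log₂(0.1292) = -0.0295
  (1,c): 0.11·log₂(4.3651) = 0.2339
  (2,a): 0.09·log₂(0.7752) = -0.0331
  (2,b): 0.16·log₂(1.3781) = 0.0740
  (2,c): 0.02·log₂(0.5291) = -0.0184
  (3,a): 0.28·log₂(1.1839) = 0.0682
  (3,b): 0.26·log₂(1.0994) = 0.0355
  (3,c): 0.01·log₂(0.1299) = -0.0294
Sum = 0.279 bits.

0.279 bits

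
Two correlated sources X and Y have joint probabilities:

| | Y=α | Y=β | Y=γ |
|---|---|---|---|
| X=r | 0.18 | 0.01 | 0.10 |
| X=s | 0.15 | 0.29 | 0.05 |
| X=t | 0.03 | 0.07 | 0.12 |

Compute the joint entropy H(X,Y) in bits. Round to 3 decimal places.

2.776 bits

H(X,Y) = −Σ p(x,y)·log₂ p(x,y) over all 9 cells.
  cell (r,α): −0.18·log₂0.18 = 0.4453
  cell (r,β): −0.01·log₂0.01 = 0.0664
  cell (r,γ): −0.10·log₂0.10 = 0.3322
  cell (s,α): −0.15·log₂0.15 = 0.4105
  cell (s,β): −0.29·log₂0.29 = 0.5179
  cell (s,γ): −0.05·log₂0.05 = 0.2161
  cell (t,α): −0.03·log₂0.03 = 0.1518
  cell (t,β): −0.07·log₂0.07 = 0.2686
  cell (t,γ): −0.12·log₂0.12 = 0.3671
Sum = 2.776 bits.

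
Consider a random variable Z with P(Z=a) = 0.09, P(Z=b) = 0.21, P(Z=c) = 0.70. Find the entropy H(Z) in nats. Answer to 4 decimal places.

H(Z) = −Σ p·ln p.
  −(0.09)·ln(0.09) = 0.21672
  −(0.21)·ln(0.21) = 0.32774
  −(0.70)·ln(0.70) = 0.24967
Sum: 0.21672 + 0.32774 + 0.24967 = 0.7941 nats.

0.7941 nats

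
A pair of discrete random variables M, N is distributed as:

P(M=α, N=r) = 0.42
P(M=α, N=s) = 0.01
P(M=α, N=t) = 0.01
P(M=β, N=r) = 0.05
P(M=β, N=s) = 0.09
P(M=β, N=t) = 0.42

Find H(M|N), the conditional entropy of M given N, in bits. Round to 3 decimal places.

0.345 bits

Chain rule: H(M|N) = H(M,N) − H(N).
Marginals: p(M) = (0.4400, 0.5600), p(N) = (0.4700, 0.1000, 0.4300).
H(M,N) = 1.7129 bits; H(N) = 1.3677 bits.
H(M|N) = 1.7129 − 1.3677 = 0.345 bits.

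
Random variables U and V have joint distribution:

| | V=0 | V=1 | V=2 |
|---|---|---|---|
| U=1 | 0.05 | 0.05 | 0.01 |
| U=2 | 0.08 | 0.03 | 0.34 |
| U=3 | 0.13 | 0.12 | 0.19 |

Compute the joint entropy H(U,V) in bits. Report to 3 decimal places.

2.676 bits

H(U,V) = −Σ p(x,y)·log₂ p(x,y) over all 9 cells.
  cell (1,0): −0.05·log₂0.05 = 0.2161
  cell (1,1): −0.05·log₂0.05 = 0.2161
  cell (1,2): −0.01·log₂0.01 = 0.0664
  cell (2,0): −0.08·log₂0.08 = 0.2915
  cell (2,1): −0.03·log₂0.03 = 0.1518
  cell (2,2): −0.34·log₂0.34 = 0.5292
  cell (3,0): −0.13·log₂0.13 = 0.3826
  cell (3,1): −0.12·log₂0.12 = 0.3671
  cell (3,2): −0.19·log₂0.19 = 0.4552
Sum = 2.676 bits.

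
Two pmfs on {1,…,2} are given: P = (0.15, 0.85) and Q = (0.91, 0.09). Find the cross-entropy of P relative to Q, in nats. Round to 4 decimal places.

2.0609 nats

H(P,Q) = −Σ p·ln q.
  −0.15·ln(0.91) = 0.01415
  −0.85·ln(0.09) = 2.04675
H(P,Q) = 2.0609 nats.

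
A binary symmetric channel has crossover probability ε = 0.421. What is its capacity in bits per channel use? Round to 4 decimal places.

0.0181 bits

Binary symmetric channel: C = 1 − h₂(ε) where h₂ is the binary entropy function.
h₂(0.421) = −0.421·log₂0.421 − 0.579·log₂0.579 = 0.9819.
C = 1 − 0.9819 = 0.0181 bits per channel use.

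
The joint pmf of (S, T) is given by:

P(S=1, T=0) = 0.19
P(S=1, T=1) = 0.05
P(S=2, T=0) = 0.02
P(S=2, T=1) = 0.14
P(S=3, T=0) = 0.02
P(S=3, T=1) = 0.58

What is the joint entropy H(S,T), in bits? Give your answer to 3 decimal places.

1.750 bits

H(S,T) = −Σ p(x,y)·log₂ p(x,y) over all 6 cells.
  cell (1,0): −0.19·log₂0.19 = 0.4552
  cell (1,1): −0.05·log₂0.05 = 0.2161
  cell (2,0): −0.02·log₂0.02 = 0.1129
  cell (2,1): −0.14·log₂0.14 = 0.3971
  cell (3,0): −0.02·log₂0.02 = 0.1129
  cell (3,1): −0.58·log₂0.58 = 0.4558
Sum = 1.750 bits.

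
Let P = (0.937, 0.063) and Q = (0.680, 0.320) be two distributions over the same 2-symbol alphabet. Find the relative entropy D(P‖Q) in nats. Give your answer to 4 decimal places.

0.1980 nats

D(P‖Q) = Σ p·ln(p/q).
  0.937·ln(0.937/0.680) = 0.30039
  0.063·ln(0.063/0.320) = -0.10239
D(P‖Q) = 0.1980 nats.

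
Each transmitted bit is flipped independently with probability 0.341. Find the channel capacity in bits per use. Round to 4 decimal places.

0.0742 bits

Binary symmetric channel: C = 1 − h₂(ε) where h₂ is the binary entropy function.
h₂(0.341) = −0.341·log₂0.341 − 0.659·log₂0.659 = 0.9258.
C = 1 − 0.9258 = 0.0742 bits per channel use.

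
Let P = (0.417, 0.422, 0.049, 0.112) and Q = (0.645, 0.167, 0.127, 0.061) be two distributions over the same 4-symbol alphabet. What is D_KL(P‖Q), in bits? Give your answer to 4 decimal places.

D(P‖Q) = Σ p·log₂(p/q).
  0.417·log₂(0.417/0.645) = -0.26240
  0.422·log₂(0.422/0.167) = 0.56438
  0.049·log₂(0.049/0.127) = -0.06732
  0.112·log₂(0.112/0.061) = 0.09818
D(P‖Q) = 0.3328 bits.

0.3328 bits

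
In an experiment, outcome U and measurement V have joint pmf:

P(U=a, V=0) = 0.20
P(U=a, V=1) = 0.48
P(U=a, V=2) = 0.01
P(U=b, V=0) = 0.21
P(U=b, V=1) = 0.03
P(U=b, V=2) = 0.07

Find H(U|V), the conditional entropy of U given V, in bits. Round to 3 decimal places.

0.618 bits

Marginals: p(U) = (0.6900, 0.3100), p(V) = (0.4100, 0.5100, 0.0800).
H(U|V) = Σ p(V) · H(U|V=·).
  V=0: p=0.4100, H(U|V=0) = 0.9996
  V=1: p=0.5100, H(U|V=1) = 0.3228
  V=2: p=0.0800, H(U|V=2) = 0.5436
Weighted sum = 0.618 bits.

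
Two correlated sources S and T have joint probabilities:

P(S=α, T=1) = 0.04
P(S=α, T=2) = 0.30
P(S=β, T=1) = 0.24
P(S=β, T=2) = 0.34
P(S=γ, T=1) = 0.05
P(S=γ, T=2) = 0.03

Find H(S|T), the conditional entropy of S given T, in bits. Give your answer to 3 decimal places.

1.183 bits

Chain rule: H(S|T) = H(S,T) − H(T).
Marginals: p(S) = (0.3400, 0.5800, 0.0800), p(T) = (0.3300, 0.6700).
H(S,T) = 2.0980 bits; H(T) = 0.9149 bits.
H(S|T) = 2.0980 − 0.9149 = 1.183 bits.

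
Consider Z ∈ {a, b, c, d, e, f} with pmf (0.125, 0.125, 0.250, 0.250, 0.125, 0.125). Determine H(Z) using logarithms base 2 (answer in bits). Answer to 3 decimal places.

2.500 bits

H(Z) = −Σ p·log₂ p.
  −(0.125)·log₂(0.125) = 0.3750
  −(0.125)·log₂(0.125) = 0.3750
  −(0.250)·log₂(0.250) = 0.5000
  −(0.250)·log₂(0.250) = 0.5000
  −(0.125)·log₂(0.125) = 0.3750
  −(0.125)·log₂(0.125) = 0.3750
Sum: 0.3750 + 0.3750 + 0.5000 + 0.5000 + 0.3750 + 0.3750 = 2.500 bits.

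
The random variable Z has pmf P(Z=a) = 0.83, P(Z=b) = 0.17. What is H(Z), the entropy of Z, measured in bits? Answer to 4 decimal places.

0.6577 bits

H(Z) = −Σ p·log₂ p.
  −(0.83)·log₂(0.83) = 0.22312
  −(0.17)·log₂(0.17) = 0.43459
Sum: 0.22312 + 0.43459 = 0.6577 bits.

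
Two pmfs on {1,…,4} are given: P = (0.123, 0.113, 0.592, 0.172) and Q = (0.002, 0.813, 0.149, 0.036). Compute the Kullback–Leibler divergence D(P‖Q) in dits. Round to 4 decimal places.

0.5947 dits

D(P‖Q) = Σ p·log₁₀(p/q).
  0.123·log₁₀(0.123/0.002) = 0.22003
  0.113·log₁₀(0.113/0.813) = -0.09684
  0.592·log₁₀(0.592/0.149) = 0.35469
  0.172·log₁₀(0.172/0.036) = 0.11683
D(P‖Q) = 0.5947 dits.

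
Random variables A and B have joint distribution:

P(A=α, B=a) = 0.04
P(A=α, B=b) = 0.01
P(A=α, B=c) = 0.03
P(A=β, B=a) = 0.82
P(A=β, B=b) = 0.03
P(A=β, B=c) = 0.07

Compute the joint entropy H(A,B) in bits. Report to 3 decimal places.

H(A,B) = −Σ p(x,y)·log₂ p(x,y) over all 6 cells.
  cell (α,a): −0.04·log₂0.04 = 0.1858
  cell (α,b): −0.01·log₂0.01 = 0.0664
  cell (α,c): −0.03·log₂0.03 = 0.1518
  cell (β,a): −0.82·log₂0.82 = 0.2348
  cell (β,b): −0.03·log₂0.03 = 0.1518
  cell (β,c): −0.07·log₂0.07 = 0.2686
Sum = 1.059 bits.

1.059 bits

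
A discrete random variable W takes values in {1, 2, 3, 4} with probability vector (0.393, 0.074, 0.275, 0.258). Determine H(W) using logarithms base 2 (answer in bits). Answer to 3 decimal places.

1.824 bits

H(W) = −Σ p·log₂ p.
  −(0.393)·log₂(0.393) = 0.5295
  −(0.074)·log₂(0.074) = 0.2780
  −(0.275)·log₂(0.275) = 0.5122
  −(0.258)·log₂(0.258) = 0.5043
Sum: 0.5295 + 0.2780 + 0.5122 + 0.5043 = 1.824 bits.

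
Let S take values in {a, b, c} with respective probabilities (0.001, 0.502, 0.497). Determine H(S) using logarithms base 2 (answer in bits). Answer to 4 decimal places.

H(S) = −Σ p·log₂ p.
  −(0.001)·log₂(0.001) = 0.00997
  −(0.502)·log₂(0.502) = 0.49911
  −(0.497)·log₂(0.497) = 0.50132
Sum: 0.00997 + 0.49911 + 0.50132 = 1.0104 bits.

1.0104 bits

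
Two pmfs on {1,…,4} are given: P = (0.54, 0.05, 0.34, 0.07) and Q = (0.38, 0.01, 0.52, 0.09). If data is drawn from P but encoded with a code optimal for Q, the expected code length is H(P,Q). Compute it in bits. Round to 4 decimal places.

1.6499 bits

H(P,Q) = −Σ p·log₂ q.
  −0.54·log₂(0.38) = 0.75380
  −0.05·log₂(0.01) = 0.33219
  −0.34·log₂(0.52) = 0.32076
  −0.07·log₂(0.09) = 0.24318
H(P,Q) = 1.6499 bits.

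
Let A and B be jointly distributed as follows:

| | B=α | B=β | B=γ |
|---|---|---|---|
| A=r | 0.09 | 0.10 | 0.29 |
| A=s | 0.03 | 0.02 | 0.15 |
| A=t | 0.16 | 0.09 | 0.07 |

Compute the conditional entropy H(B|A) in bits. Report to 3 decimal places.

Marginals: p(A) = (0.4800, 0.2000, 0.3200), p(B) = (0.2800, 0.2100, 0.5100).
H(B|A) = Σ p(A) · H(B|A=·).
  A=r: p=0.4800, H(B|A=r) = 1.3635
  A=s: p=0.2000, H(B|A=s) = 1.0540
  A=t: p=0.3200, H(B|A=t) = 1.4943
Weighted sum = 1.343 bits.

1.343 bits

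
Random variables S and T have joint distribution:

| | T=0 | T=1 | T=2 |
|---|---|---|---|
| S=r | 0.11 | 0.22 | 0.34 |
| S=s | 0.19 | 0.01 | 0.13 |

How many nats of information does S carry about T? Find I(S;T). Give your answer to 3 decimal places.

Marginals: p(S) = (0.6700, 0.3300), p(T) = (0.3000, 0.2300, 0.4700).
I(S;T) = Σ p(x,y)·ln[p(x,y)/(p(x)p(y))].
  (r,0): 0.11·ln(0.5473) = -0.0663
  (r,1): 0.22·ln(1.4276) = 0.0783
  (r,2): 0.34·ln(1.0797) = 0.0261
  (s,0): 0.19·ln(1.9192) = 0.1239
  (s,1): 0.01·ln(0.1318) = -0.0203
  (s,2): 0.13·ln(0.8382) = -0.0229
Sum = 0.119 nats.

0.119 nats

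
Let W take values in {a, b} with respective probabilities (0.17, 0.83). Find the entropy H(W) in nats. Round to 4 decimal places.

0.4559 nats

H(W) = −Σ p·ln p.
  −(0.17)·ln(0.17) = 0.30123
  −(0.83)·ln(0.83) = 0.15465
Sum: 0.30123 + 0.15465 = 0.4559 nats.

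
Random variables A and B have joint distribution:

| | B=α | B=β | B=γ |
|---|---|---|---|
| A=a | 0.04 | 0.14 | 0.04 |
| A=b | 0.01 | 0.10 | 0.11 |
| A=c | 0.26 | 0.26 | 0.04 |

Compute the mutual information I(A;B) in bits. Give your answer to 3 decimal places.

0.195 bits

Marginals: p(A) = (0.2200, 0.2200, 0.5600), p(B) = (0.3100, 0.5000, 0.1900).
I(A;B) = Σ p(x,y)·log₂[p(x,y)/(p(x)p(y))].
  (a,α): 0.04·log₂(0.5865) = -0.0308
  (a,β): 0.14·log₂(1.2727) = 0.0487
  (a,γ): 0.04·log₂(0.9569) = -0.0025
  (b,α): 0.01·log₂(0.1466) = -0.0277
  (b,β): 0.10·log₂(0.9091) = -0.0138
  (b,γ): 0.11·log₂(2.6316) = 0.1536
  (c,α): 0.26·log₂(1.4977) = 0.1515
  (c,β): 0.26·log₂(0.9286) = -0.0278
  (c,γ): 0.04·log₂(0.3759) = -0.0565
Sum = 0.195 bits.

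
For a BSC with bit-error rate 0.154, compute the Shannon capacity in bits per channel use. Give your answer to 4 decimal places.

0.3802 bits

Binary symmetric channel: C = 1 − h₂(ε) where h₂ is the binary entropy function.
h₂(0.154) = −0.154·log₂0.154 − 0.846·log₂0.846 = 0.6198.
C = 1 − 0.6198 = 0.3802 bits per channel use.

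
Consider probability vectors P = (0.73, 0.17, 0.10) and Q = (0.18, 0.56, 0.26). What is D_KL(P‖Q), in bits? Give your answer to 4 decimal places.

1.0443 bits

D(P‖Q) = Σ p·log₂(p/q).
  0.73·log₂(0.73/0.18) = 1.47453
  0.17·log₂(0.17/0.56) = -0.29238
  0.10·log₂(0.10/0.26) = -0.13785
D(P‖Q) = 1.0443 bits.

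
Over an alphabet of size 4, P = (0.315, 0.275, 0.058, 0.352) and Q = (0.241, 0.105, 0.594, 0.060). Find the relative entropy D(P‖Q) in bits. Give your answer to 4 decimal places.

1.2075 bits

D(P‖Q) = Σ p·log₂(p/q).
  0.315·log₂(0.315/0.241) = 0.12169
  0.275·log₂(0.275/0.105) = 0.38199
  0.058·log₂(0.058/0.594) = -0.19467
  0.352·log₂(0.352/0.060) = 0.89849
D(P‖Q) = 1.2075 bits.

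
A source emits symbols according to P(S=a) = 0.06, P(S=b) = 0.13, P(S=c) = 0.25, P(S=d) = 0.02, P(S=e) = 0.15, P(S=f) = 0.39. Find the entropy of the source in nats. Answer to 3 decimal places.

H(S) = −Σ p·ln p.
  −(0.06)·ln(0.06) = 0.1688
  −(0.13)·ln(0.13) = 0.2652
  −(0.25)·ln(0.25) = 0.3466
  −(0.02)·ln(0.02) = 0.0782
  −(0.15)·ln(0.15) = 0.2846
  −(0.39)·ln(0.39) = 0.3672
Sum: 0.1688 + 0.2652 + 0.3466 + 0.0782 + 0.2846 + 0.3672 = 1.511 nats.

1.511 nats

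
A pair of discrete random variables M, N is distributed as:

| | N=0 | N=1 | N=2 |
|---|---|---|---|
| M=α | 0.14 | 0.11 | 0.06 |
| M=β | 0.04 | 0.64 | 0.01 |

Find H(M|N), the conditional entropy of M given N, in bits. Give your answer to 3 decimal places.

0.630 bits

Chain rule: H(M|N) = H(M,N) − H(N).
Marginals: p(M) = (0.3100, 0.6900), p(N) = (0.1800, 0.7500, 0.0700).
H(M,N) = 1.6552 bits; H(N) = 1.0251 bits.
H(M|N) = 1.6552 − 1.0251 = 0.630 bits.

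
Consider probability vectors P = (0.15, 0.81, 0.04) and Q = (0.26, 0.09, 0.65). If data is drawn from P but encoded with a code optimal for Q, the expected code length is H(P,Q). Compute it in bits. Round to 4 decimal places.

3.1303 bits

H(P,Q) = −Σ p·log₂ q.
  −0.15·log₂(0.26) = 0.29151
  −0.81·log₂(0.09) = 2.81388
  −0.04·log₂(0.65) = 0.02486
H(P,Q) = 3.1303 bits.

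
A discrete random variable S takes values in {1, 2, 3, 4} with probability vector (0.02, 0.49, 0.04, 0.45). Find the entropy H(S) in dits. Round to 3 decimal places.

0.398 dits

H(S) = −Σ p·log₁₀ p.
  −(0.02)·log₁₀(0.02) = 0.0340
  −(0.49)·log₁₀(0.49) = 0.1518
  −(0.04)·log₁₀(0.04) = 0.0559
  −(0.45)·log₁₀(0.45) = 0.1561
Sum: 0.0340 + 0.1518 + 0.0559 + 0.1561 = 0.398 dits.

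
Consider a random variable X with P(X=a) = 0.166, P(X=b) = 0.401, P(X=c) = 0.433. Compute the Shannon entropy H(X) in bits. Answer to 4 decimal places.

H(X) = −Σ p·log₂ p.
  −(0.166)·log₂(0.166) = 0.43006
  −(0.401)·log₂(0.401) = 0.52865
  −(0.433)·log₂(0.433) = 0.52287
Sum: 0.43006 + 0.52865 + 0.52287 = 1.4816 bits.

1.4816 bits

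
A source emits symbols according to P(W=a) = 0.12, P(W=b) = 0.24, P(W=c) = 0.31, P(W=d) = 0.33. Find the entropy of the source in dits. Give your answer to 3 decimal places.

H(W) = −Σ p·log₁₀ p.
  −(0.12)·log₁₀(0.12) = 0.1105
  −(0.24)·log₁₀(0.24) = 0.1487
  −(0.31)·log₁₀(0.31) = 0.1577
  −(0.33)·log₁₀(0.33) = 0.1589
Sum: 0.1105 + 0.1487 + 0.1577 + 0.1589 = 0.576 dits.

0.576 dits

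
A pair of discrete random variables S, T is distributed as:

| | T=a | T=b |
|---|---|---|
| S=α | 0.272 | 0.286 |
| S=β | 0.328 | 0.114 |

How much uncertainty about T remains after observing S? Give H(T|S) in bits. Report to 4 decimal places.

0.9218 bits

Marginals: p(S) = (0.5580, 0.4420), p(T) = (0.6000, 0.4000).
H(T|S) = Σ p(S) · H(T|S=·).
  S=α: p=0.5580, H(T|S=α) = 0.9995
  S=β: p=0.4420, H(T|S=β) = 0.8236
Weighted sum = 0.9218 bits.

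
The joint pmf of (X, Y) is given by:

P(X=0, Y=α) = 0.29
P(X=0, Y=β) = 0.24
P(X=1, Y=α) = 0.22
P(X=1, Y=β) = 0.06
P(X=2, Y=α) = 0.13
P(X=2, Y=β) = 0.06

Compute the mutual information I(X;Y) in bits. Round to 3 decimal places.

Marginals: p(X) = (0.5300, 0.2800, 0.1900), p(Y) = (0.6400, 0.3600).
I(X;Y) = Σ p(x,y)·log₂[p(x,y)/(p(x)p(y))].
  (0,α): 0.29·log₂(0.8550) = -0.0656
  (0,β): 0.24·log₂(1.2579) = 0.0794
  (1,α): 0.22·log₂(1.2277) = 0.0651
  (1,β): 0.06·log₂(0.5952) = -0.0449
  (2,α): 0.13·log₂(1.0691) = 0.0125
  (2,β): 0.06·log₂(0.8772) = -0.0113
Sum = 0.035 bits.

0.035 bits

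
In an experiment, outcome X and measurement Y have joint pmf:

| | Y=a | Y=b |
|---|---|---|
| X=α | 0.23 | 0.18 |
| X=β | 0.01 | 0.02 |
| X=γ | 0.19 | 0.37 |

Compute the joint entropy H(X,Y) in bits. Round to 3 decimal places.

2.098 bits

H(X,Y) = −Σ p(x,y)·log₂ p(x,y) over all 6 cells.
  cell (α,a): −0.23·log₂0.23 = 0.4877
  cell (α,b): −0.18·log₂0.18 = 0.4453
  cell (β,a): −0.01·log₂0.01 = 0.0664
  cell (β,b): −0.02·log₂0.02 = 0.1129
  cell (γ,a): −0.19·log₂0.19 = 0.4552
  cell (γ,b): −0.37·log₂0.37 = 0.5307
Sum = 2.098 bits.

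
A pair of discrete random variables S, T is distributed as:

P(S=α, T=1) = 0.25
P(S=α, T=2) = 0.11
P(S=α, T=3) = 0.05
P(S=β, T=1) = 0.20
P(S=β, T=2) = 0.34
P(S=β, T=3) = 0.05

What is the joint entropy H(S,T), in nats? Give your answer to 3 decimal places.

H(S,T) = −Σ p(x,y)·ln p(x,y) over all 6 cells.
  cell (α,1): −0.25·ln0.25 = 0.3466
  cell (α,2): −0.11·ln0.11 = 0.2428
  cell (α,3): −0.05·ln0.05 = 0.1498
  cell (β,1): −0.20·ln0.20 = 0.3219
  cell (β,2): −0.34·ln0.34 = 0.3668
  cell (β,3): −0.05·ln0.05 = 0.1498
Sum = 1.578 nats.

1.578 nats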